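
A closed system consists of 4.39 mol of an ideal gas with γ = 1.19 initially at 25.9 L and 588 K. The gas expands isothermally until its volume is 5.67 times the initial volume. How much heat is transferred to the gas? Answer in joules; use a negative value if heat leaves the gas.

37200 J

P₁ = nRT₁/V₁ = 4.39×8.314×588/25.9 = 829 kPa.
Isothermal: T stays 588 K; PV = const ⇒ V₂ = 147 L, P₂ = 146 kPa.
ΔU = 0 (ideal gas, T constant).
W = nRT ln(V₂/V₁) = 4.39×8.314×588×ln(5.67) = 37200 J.
Q = ΔU + W = 37200 J.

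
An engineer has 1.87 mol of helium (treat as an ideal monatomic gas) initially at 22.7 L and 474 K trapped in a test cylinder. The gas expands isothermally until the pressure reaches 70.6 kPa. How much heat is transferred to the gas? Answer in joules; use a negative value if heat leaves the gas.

P₁ = nRT₁/V₁ = 1.87×8.314×474/22.7 = 325 kPa.
Isothermal: T stays 474 K; PV = const ⇒ V₂ = 104 L, P₂ = 70.6 kPa.
ΔU = 0 (ideal gas, T constant).
W = nRT ln(V₂/V₁) = 1.87×8.314×474×ln(4.60) = 11200 J.
Q = ΔU + W = 11200 J.

11200 J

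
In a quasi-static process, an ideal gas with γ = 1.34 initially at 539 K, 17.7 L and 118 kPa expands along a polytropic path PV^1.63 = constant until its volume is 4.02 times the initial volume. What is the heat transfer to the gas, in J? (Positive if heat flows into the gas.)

n = P₁V₁/(RT₁) = 118×17.7/(8.314×539) = 0.466 mol.
Polytropic n=1.63: T₂ = T₁(V₁/V₂)^(n−1) = 539×(0.249)^0.63 = 224 K; P₂ = P₁(V₁/V₂)^n = 12.2 kPa.
W = (P₁V₁−P₂V₂)/(n−1) = (118×17.7−12.2×71.2)/0.63 = 1940 J.
ΔU = nCvΔT = 0.466×24.5×(224−539) = -3590 J.
Q = ΔU + W = -1650 J.

-1650 J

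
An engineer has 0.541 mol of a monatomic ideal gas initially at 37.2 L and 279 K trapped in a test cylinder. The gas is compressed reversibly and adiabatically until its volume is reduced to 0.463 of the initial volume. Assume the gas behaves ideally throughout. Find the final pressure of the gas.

122 kPa

P₁ = nRT₁/V₁ = 0.541×8.314×279/37.2 = 33.7 kPa.
Adiabatic: TV^(γ−1) = const ⇒ T₂ = 279×(2.16)^0.667 = 466 K; PV^γ = const ⇒ P₂ = 122 kPa.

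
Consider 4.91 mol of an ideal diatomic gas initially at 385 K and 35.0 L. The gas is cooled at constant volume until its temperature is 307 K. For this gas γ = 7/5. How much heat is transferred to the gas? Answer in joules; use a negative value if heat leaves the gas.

-7960 J

P₁ = nRT₁/V₁ = 4.91×8.314×385/35.0 = 449 kPa.
Isochoric: V stays 35.0 L; P/T = const ⇒ T₂ = 307 K, P₂ = 358 kPa.
W = 0 (no volume change).
ΔU = nCvΔT = 4.91×20.8×(307−385) = -7960 J.
Q = ΔU = -7960 J.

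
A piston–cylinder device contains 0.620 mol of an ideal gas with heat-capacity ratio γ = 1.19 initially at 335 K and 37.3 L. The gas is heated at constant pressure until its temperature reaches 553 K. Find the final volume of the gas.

P₁ = nRT₁/V₁ = 0.620×8.314×335/37.3 = 46.3 kPa.
Isobaric: P stays 46.3 kPa; V/T = const ⇒ T₂ = 553 K, V₂ = 61.6 L.

61.6 L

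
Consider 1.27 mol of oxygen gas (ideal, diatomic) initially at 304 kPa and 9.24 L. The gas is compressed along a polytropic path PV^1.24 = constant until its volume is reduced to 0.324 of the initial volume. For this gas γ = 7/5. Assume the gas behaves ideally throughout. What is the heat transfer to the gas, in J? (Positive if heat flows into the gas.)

T₁ = P₁V₁/(nR) = 304×9.24/(1.27×8.314) = 266 K.
Polytropic n=1.24: T₂ = T₁(V₁/V₂)^(n−1) = 266×(3.09)^0.24 = 349 K; P₂ = P₁(V₁/V₂)^n = 1230 kPa.
W = (P₁V₁−P₂V₂)/(n−1) = (304×9.24−1230×2.99)/0.24 = -3640 J.
ΔU = nCvΔT = 1.27×20.8×(349−266) = 2180 J.
Q = ΔU + W = -1450 J.

-1450 J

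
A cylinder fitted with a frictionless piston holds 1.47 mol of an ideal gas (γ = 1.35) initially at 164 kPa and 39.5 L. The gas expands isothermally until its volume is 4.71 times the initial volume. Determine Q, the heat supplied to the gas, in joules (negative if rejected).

10000 J

T₁ = P₁V₁/(nR) = 164×39.5/(1.47×8.314) = 530 K.
Isothermal: T stays 530 K; PV = const ⇒ V₂ = 186 L, P₂ = 34.8 kPa.
ΔU = 0 (ideal gas, T constant).
W = nRT ln(V₂/V₁) = 1.47×8.314×530×ln(4.71) = 10000 J.
Q = ΔU + W = 10000 J.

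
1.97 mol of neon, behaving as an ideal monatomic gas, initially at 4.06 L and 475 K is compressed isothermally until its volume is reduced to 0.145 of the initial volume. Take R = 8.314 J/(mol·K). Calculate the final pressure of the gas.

13200 kPa

P₁ = nRT₁/V₁ = 1.97×8.314×475/4.06 = 1920 kPa.
Isothermal: T stays 475 K; PV = const ⇒ V₂ = 0.589 L, P₂ = 13200 kPa.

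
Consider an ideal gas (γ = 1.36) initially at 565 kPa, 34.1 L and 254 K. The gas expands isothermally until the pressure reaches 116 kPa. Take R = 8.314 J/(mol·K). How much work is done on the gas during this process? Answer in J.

n = P₁V₁/(RT₁) = 565×34.1/(8.314×254) = 9.12 mol.
Isothermal: T stays 254 K; PV = const ⇒ V₂ = 166 L, P₂ = 116 kPa.
W = nRT ln(V₂/V₁) = 9.12×8.314×254×ln(4.87) = 30500 J.
Work done on the gas = −W_by = -30500 J.

-30500 J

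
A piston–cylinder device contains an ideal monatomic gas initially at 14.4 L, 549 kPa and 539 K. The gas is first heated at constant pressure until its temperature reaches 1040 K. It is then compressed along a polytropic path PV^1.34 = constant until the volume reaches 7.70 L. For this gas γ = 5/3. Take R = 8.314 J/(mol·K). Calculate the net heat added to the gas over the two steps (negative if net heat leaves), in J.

n = P₁V₁/(RT₁) = 549×14.4/(8.314×539) = 1.76 mol.
Step 1 — Isobaric: P stays 549 kPa; V/T = const ⇒ T₂ = 1040 K, V₂ = 27.8 L.
W = PΔV = 549×(27.8−14.4) kPa·L = 7350 J.
ΔU = nCvΔT = 1.76×12.5×(1040−539) = 11000 J.
Q = ΔU + W = nCpΔT = 18400 J.
State after step 1: P = 549 kPa, V = 27.8 L, T = 1040 K.
Step 2 — Polytropic n=1.34: T₂ = T₁(V₁/V₂)^(n−1) = 1040×(3.61)^0.34 = 1610 K; P₂ = P₁(V₁/V₂)^n = 3060 kPa.
W = (P₁V₁−P₂V₂)/(n−1) = (549×27.8−3060×7.70)/0.34 = -24500 J.
ΔU = nCvΔT = 1.76×12.5×(1610−1040) = 12500 J.
Q = ΔU + W = -12000 J.
Net over both steps: W = -17200 J, Q = 6350 J, ΔU = 23500 J.

6350 J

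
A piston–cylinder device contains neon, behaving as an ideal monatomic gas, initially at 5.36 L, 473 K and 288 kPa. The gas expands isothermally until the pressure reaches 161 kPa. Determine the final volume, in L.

9.59 L

Isothermal: T stays 473 K; PV = const ⇒ V₂ = 9.59 L, P₂ = 161 kPa.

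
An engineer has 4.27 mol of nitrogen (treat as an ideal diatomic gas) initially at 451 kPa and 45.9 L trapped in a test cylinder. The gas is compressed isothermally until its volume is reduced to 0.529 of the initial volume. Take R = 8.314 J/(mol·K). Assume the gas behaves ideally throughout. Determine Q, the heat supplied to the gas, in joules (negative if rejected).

T₁ = P₁V₁/(nR) = 451×45.9/(4.27×8.314) = 583 K.
Isothermal: T stays 583 K; PV = const ⇒ V₂ = 24.3 L, P₂ = 853 kPa.
ΔU = 0 (ideal gas, T constant).
W = nRT ln(V₂/V₁) = 4.27×8.314×583×ln(0.529) = -13200 J.
Q = ΔU + W = -13200 J.

-13200 J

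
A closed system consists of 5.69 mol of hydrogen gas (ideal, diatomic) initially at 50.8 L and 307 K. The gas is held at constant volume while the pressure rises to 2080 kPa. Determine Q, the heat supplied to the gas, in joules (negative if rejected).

228000 J

P₁ = nRT₁/V₁ = 5.69×8.314×307/50.8 = 286 kPa.
Isochoric: V stays 50.8 L; P/T = const ⇒ T₂ = 2230 K, P₂ = 2080 kPa.
W = 0 (no volume change).
ΔU = nCvΔT = 5.69×20.8×(2230−307) = 228000 J.
Q = ΔU = 228000 J.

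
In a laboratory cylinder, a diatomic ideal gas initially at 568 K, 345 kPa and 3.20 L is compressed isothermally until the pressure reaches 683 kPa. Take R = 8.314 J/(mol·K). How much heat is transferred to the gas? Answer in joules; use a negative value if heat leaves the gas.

n = P₁V₁/(RT₁) = 345×3.20/(8.314×568) = 0.234 mol.
Isothermal: T stays 568 K; PV = const ⇒ V₂ = 1.62 L, P₂ = 683 kPa.
ΔU = 0 (ideal gas, T constant).
W = nRT ln(V₂/V₁) = 0.234×8.314×568×ln(0.505) = -754 J.
Q = ΔU + W = -754 J.

-754 J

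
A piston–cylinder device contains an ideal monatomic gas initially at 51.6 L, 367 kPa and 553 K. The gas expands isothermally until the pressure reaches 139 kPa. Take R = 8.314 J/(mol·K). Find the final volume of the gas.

136 L

Isothermal: T stays 553 K; PV = const ⇒ V₂ = 136 L, P₂ = 139 kPa.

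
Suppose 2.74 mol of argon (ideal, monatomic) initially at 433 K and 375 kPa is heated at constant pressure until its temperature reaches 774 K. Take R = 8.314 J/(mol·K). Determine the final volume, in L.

47.0 L

V₁ = nRT₁/P₁ = 2.74×8.314×433/375 = 26.3 L.
Isobaric: P stays 375 kPa; V/T = const ⇒ T₂ = 774 K, V₂ = 47.0 L.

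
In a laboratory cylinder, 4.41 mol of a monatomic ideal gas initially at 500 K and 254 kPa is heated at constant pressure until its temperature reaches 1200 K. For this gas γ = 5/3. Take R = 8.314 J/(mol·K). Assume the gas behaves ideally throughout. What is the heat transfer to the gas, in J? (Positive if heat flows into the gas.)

64200 J

V₁ = nRT₁/P₁ = 4.41×8.314×500/254 = 72.2 L.
Isobaric: P stays 254 kPa; V/T = const ⇒ T₂ = 1200 K, V₂ = 173 L.
W = PΔV = 254×(173−72.2) kPa·L = 25700 J.
ΔU = nCvΔT = 4.41×12.5×(1200−500) = 38500 J.
Q = ΔU + W = nCpΔT = 64200 J.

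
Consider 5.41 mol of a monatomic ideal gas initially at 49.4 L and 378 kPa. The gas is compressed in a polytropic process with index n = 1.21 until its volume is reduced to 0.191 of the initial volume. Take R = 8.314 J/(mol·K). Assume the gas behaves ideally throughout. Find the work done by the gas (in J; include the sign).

T₁ = P₁V₁/(nR) = 378×49.4/(5.41×8.314) = 415 K.
Polytropic n=1.21: T₂ = T₁(V₁/V₂)^(n−1) = 415×(5.24)^0.21 = 588 K; P₂ = P₁(V₁/V₂)^n = 2800 kPa.
W = (P₁V₁−P₂V₂)/(n−1) = (378×49.4−2800×9.44)/0.21 = -37000 J.

-37000 J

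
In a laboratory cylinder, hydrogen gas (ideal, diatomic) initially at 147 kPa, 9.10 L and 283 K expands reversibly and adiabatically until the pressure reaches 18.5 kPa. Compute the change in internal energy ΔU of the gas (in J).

-1490 J

n = P₁V₁/(RT₁) = 147×9.10/(8.314×283) = 0.569 mol.
Adiabatic: T₂/T₁ = (P₂/P₁)^((γ−1)/γ) ⇒ T₂ = 283×(0.126)^0.286 = 157 K; V₂ = 40.0 L.
For an ideal gas ΔU = nCvΔT with Cv = (5/2)R = 20.8 J/(mol·K).
ΔU = 0.569×20.8×(157−283) = -1490 J.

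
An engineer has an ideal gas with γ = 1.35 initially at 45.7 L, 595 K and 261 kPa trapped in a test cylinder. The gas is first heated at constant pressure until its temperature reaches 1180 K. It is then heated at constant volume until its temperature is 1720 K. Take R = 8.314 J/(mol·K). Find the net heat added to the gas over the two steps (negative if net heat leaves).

76200 J

n = P₁V₁/(RT₁) = 261×45.7/(8.314×595) = 2.41 mol.
Step 1 — Isobaric: P stays 261 kPa; V/T = const ⇒ T₂ = 1180 K, V₂ = 90.6 L.
W = PΔV = 261×(90.6−45.7) kPa·L = 11700 J.
ΔU = nCvΔT = 2.41×23.8×(1180−595) = 33500 J.
Q = ΔU + W = nCpΔT = 45200 J.
State after step 1: P = 261 kPa, V = 90.6 L, T = 1180 K.
Step 2 — Isochoric: V stays 90.6 L; P/T = const ⇒ T₂ = 1720 K, P₂ = 380 kPa.
W = 0 (no volume change).
ΔU = nCvΔT = 2.41×23.8×(1720−1180) = 30900 J.
Q = ΔU = 30900 J.
Net over both steps: W = 11700 J, Q = 76200 J, ΔU = 64400 J.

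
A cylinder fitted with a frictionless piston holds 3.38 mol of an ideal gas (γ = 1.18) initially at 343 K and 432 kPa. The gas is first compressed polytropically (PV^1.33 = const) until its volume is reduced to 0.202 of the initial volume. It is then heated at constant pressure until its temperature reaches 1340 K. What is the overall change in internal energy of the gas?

V₁ = nRT₁/P₁ = 3.38×8.314×343/432 = 22.3 L.
Step 1 — Polytropic n=1.33: T₂ = T₁(V₁/V₂)^(n−1) = 343×(4.95)^0.33 = 581 K; P₂ = P₁(V₁/V₂)^n = 3630 kPa.
W = (P₁V₁−P₂V₂)/(n−1) = (432×22.3−3630×4.51)/0.33 = -20300 J.
ΔU = nCvΔT = 3.38×46.2×(581−343) = 37200 J.
Q = ΔU + W = 16900 J.
State after step 1: P = 3630 kPa, V = 4.51 L, T = 581 K.
Step 2 — Isobaric: P stays 3630 kPa; V/T = const ⇒ T₂ = 1340 K, V₂ = 10.4 L.
W = PΔV = 3630×(10.4−4.51) kPa·L = 21300 J.
ΔU = nCvΔT = 3.38×46.2×(1340−581) = 118000 J.
Q = ΔU + W = nCpΔT = 140000 J.
Net over both steps: W = 1010 J, Q = 157000 J, ΔU = 156000 J.

156000 J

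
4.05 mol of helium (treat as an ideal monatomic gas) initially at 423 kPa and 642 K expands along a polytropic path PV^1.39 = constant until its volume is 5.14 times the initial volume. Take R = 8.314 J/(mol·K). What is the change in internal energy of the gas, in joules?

-15300 J

V₁ = nRT₁/P₁ = 4.05×8.314×642/423 = 51.1 L.
Polytropic n=1.39: T₂ = T₁(V₁/V₂)^(n−1) = 642×(0.195)^0.39 = 339 K; P₂ = P₁(V₁/V₂)^n = 43.5 kPa.
For an ideal gas ΔU = nCvΔT with Cv = (3/2)R = 12.5 J/(mol·K).
ΔU = 4.05×12.5×(339−642) = -15300 J.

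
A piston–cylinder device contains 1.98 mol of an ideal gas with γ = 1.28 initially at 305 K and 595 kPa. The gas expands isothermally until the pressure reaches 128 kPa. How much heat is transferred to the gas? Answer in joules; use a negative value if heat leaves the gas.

V₁ = nRT₁/P₁ = 1.98×8.314×305/595 = 8.44 L.
Isothermal: T stays 305 K; PV = const ⇒ V₂ = 39.2 L, P₂ = 128 kPa.
ΔU = 0 (ideal gas, T constant).
W = nRT ln(V₂/V₁) = 1.98×8.314×305×ln(4.65) = 7710 J.
Q = ΔU + W = 7710 J.

7710 J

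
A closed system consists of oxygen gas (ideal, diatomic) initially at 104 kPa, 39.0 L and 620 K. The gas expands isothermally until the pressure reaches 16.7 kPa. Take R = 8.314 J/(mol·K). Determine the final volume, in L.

Isothermal: T stays 620 K; PV = const ⇒ V₂ = 243 L, P₂ = 16.7 kPa.

243 L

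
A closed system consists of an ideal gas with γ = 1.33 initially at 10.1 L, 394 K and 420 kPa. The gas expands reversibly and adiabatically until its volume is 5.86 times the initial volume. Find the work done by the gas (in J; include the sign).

5680 J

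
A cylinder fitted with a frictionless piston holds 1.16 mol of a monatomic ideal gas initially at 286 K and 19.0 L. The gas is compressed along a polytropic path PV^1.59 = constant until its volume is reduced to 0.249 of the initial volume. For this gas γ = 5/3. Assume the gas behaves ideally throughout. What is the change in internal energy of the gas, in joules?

P₁ = nRT₁/V₁ = 1.16×8.314×286/19.0 = 145 kPa.
Polytropic n=1.59: T₂ = T₁(V₁/V₂)^(n−1) = 286×(4.02)^0.59 = 650 K; P₂ = P₁(V₁/V₂)^n = 1320 kPa.
For an ideal gas ΔU = nCvΔT with Cv = (3/2)R = 12.5 J/(mol·K).
ΔU = 1.16×12.5×(650−286) = 5260 J.

5260 J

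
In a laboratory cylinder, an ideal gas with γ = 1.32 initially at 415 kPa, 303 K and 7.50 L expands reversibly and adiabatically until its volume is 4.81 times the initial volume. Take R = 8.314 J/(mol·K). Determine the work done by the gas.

n = P₁V₁/(RT₁) = 415×7.50/(8.314×303) = 1.24 mol.
Adiabatic: TV^(γ−1) = const ⇒ T₂ = 303×(0.208)^0.320 = 183 K; PV^γ = const ⇒ P₂ = 52.2 kPa.
ΔU = nCvΔT = 1.24×26.0×(183−303) = -3840 J.
Q = 0 for an adiabatic process, so W = −ΔU = 3840 J.

3840 J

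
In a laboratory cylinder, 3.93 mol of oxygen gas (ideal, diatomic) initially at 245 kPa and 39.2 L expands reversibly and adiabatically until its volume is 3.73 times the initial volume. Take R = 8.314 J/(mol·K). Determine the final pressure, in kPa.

T₁ = P₁V₁/(nR) = 245×39.2/(3.93×8.314) = 294 K.
Adiabatic: TV^(γ−1) = const ⇒ T₂ = 294×(0.268)^0.400 = 174 K; PV^γ = const ⇒ P₂ = 38.8 kPa.

38.8 kPa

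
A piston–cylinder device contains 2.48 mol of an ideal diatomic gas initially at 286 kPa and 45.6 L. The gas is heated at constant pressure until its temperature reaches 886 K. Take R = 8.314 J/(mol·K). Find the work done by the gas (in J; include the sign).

5230 J

T₁ = P₁V₁/(nR) = 286×45.6/(2.48×8.314) = 633 K.
Isobaric: P stays 286 kPa; V/T = const ⇒ T₂ = 886 K, V₂ = 63.9 L.
W = PΔV = 286×(63.9−45.6) kPa·L = 5230 J.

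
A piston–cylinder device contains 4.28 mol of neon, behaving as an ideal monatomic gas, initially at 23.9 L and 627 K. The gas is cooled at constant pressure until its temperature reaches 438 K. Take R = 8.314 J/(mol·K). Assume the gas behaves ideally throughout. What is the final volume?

16.7 L

P₁ = nRT₁/V₁ = 4.28×8.314×627/23.9 = 934 kPa.
Isobaric: P stays 934 kPa; V/T = const ⇒ T₂ = 438 K, V₂ = 16.7 L.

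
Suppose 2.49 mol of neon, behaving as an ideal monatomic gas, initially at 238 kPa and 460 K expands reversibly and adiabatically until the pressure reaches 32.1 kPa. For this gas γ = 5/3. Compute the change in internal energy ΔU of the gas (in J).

-7870 J

V₁ = nRT₁/P₁ = 2.49×8.314×460/238 = 40.0 L.
Adiabatic: T₂/T₁ = (P₂/P₁)^((γ−1)/γ) ⇒ T₂ = 460×(0.135)^0.400 = 206 K; V₂ = 133 L.
For an ideal gas ΔU = nCvΔT with Cv = (3/2)R = 12.5 J/(mol·K).
ΔU = 2.49×12.5×(206−460) = -7870 J.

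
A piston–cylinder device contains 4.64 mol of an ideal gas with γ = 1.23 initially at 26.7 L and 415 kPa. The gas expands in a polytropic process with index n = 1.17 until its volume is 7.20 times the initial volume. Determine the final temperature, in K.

T₁ = P₁V₁/(nR) = 415×26.7/(4.64×8.314) = 287 K.
Polytropic n=1.17: T₂ = T₁(V₁/V₂)^(n−1) = 287×(0.139)^0.17 = 205 K; P₂ = P₁(V₁/V₂)^n = 41.2 kPa.

205 K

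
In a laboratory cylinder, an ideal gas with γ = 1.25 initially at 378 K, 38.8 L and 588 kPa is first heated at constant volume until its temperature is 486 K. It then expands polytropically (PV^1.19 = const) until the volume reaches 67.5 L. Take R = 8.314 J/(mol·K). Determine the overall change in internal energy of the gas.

14400 J

n = P₁V₁/(RT₁) = 588×38.8/(8.314×378) = 7.26 mol.
Step 1 — Isochoric: V stays 38.8 L; P/T = const ⇒ T₂ = 486 K, P₂ = 756 kPa.
W = 0 (no volume change).
ΔU = nCvΔT = 7.26×33.3×(486−378) = 26100 J.
Q = ΔU = 26100 J.
State after step 1: P = 756 kPa, V = 38.8 L, T = 486 K.
Step 2 — Polytropic n=1.19: T₂ = T₁(V₁/V₂)^(n−1) = 486×(0.575)^0.19 = 437 K; P₂ = P₁(V₁/V₂)^n = 391 kPa.
W = (P₁V₁−P₂V₂)/(n−1) = (756×38.8−391×67.5)/0.19 = 15400 J.
ΔU = nCvΔT = 7.26×33.3×(437−486) = -11700 J.
Q = ΔU + W = 3700 J.
Net over both steps: W = 15400 J, Q = 29800 J, ΔU = 14400 J.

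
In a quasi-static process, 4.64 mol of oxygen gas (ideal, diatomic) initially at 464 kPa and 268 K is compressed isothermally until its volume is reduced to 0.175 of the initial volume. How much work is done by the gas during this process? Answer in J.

-18000 J

V₁ = nRT₁/P₁ = 4.64×8.314×268/464 = 22.3 L.
Isothermal: T stays 268 K; PV = const ⇒ V₂ = 3.90 L, P₂ = 2650 kPa.
W = nRT ln(V₂/V₁) = 4.64×8.314×268×ln(0.175) = -18000 J.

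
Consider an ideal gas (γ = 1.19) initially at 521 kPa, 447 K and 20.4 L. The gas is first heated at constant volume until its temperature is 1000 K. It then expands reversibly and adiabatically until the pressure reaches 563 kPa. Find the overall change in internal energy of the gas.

55500 J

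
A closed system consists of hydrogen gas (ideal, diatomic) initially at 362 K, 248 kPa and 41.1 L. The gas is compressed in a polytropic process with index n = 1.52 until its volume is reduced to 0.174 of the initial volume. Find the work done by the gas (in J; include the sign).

-29100 J

n = P₁V₁/(RT₁) = 248×41.1/(8.314×362) = 3.39 mol.
Polytropic n=1.52: T₂ = T₁(V₁/V₂)^(n−1) = 362×(5.75)^0.52 = 899 K; P₂ = P₁(V₁/V₂)^n = 3540 kPa.
W = (P₁V₁−P₂V₂)/(n−1) = (248×41.1−3540×7.15)/0.52 = -29100 J.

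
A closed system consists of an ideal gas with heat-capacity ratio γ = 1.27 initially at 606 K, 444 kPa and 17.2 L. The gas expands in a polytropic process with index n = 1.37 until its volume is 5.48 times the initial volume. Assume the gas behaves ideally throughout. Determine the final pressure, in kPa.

43.2 kPa

Polytropic n=1.37: T₂ = T₁(V₁/V₂)^(n−1) = 606×(0.182)^0.37 = 323 K; P₂ = P₁(V₁/V₂)^n = 43.2 kPa.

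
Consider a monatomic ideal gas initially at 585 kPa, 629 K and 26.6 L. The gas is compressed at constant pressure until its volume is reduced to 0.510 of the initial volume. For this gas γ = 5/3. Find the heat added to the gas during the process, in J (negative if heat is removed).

-19100 J

n = P₁V₁/(RT₁) = 585×26.6/(8.314×629) = 2.98 mol.
Isobaric: P stays 585 kPa; V/T = const ⇒ T₂ = 321 K, V₂ = 13.6 L.
W = PΔV = 585×(13.6−26.6) kPa·L = -7620 J.
ΔU = nCvΔT = 2.98×12.5×(321−629) = -11400 J.
Q = ΔU + W = nCpΔT = -19100 J.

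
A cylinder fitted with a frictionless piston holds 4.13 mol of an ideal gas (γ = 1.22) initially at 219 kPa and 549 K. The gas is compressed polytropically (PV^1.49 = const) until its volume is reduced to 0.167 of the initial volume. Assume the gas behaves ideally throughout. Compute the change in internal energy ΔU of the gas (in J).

120000 J

V₁ = nRT₁/P₁ = 4.13×8.314×549/219 = 86.1 L.
Polytropic n=1.49: T₂ = T₁(V₁/V₂)^(n−1) = 549×(5.99)^0.49 = 1320 K; P₂ = P₁(V₁/V₂)^n = 3150 kPa.
For an ideal gas ΔU = nCvΔT with Cv = R/(γ−1) = 37.8 J/(mol·K).
ΔU = 4.13×37.8×(1320−549) = 120000 J.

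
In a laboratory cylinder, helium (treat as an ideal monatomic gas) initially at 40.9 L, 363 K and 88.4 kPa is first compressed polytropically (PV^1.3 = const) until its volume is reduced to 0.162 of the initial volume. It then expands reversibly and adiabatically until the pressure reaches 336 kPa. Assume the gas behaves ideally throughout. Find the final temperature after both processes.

n = P₁V₁/(RT₁) = 88.4×40.9/(8.314×363) = 1.20 mol.
Step 1 — Polytropic n=1.3: T₂ = T₁(V₁/V₂)^(n−1) = 363×(6.17)^0.30 = 627 K; P₂ = P₁(V₁/V₂)^n = 942 kPa.
W = (P₁V₁−P₂V₂)/(n−1) = (88.4×40.9−942×6.63)/0.30 = -8750 J.
ΔU = nCvΔT = 1.20×12.5×(627−363) = 3940 J.
Q = ΔU + W = -4820 J.
State after step 1: P = 942 kPa, V = 6.63 L, T = 627 K.
Step 2 — Adiabatic: T₂/T₁ = (P₂/P₁)^((γ−1)/γ) ⇒ T₂ = 627×(0.357)^0.400 = 415 K; V₂ = 12.3 L.
ΔU = nCvΔT = 1.20×12.5×(415−627) = -3160 J.
Q = 0 for an adiabatic process, so W = −ΔU = 3160 J.
Net over both steps: W = -5590 J, Q = -4820 J, ΔU = 776 J.

415 K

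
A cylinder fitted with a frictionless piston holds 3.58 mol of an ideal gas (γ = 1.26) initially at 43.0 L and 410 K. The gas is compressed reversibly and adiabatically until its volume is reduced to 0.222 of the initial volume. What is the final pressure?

1890 kPa

P₁ = nRT₁/V₁ = 3.58×8.314×410/43.0 = 284 kPa.
Adiabatic: TV^(γ−1) = const ⇒ T₂ = 410×(4.50)^0.260 = 606 K; PV^γ = const ⇒ P₂ = 1890 kPa.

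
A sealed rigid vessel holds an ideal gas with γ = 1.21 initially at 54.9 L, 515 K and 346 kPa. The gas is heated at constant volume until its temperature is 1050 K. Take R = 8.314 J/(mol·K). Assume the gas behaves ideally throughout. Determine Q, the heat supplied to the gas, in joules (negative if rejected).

94000 J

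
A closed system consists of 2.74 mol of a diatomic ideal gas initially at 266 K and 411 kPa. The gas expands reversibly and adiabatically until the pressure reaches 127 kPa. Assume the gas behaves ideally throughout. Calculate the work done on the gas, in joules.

V₁ = nRT₁/P₁ = 2.74×8.314×266/411 = 14.7 L.
Adiabatic: T₂/T₁ = (P₂/P₁)^((γ−1)/γ) ⇒ T₂ = 266×(0.309)^0.286 = 190 K; V₂ = 34.1 L.
ΔU = nCvΔT = 2.74×20.8×(190−266) = -4320 J.
Q = 0 for an adiabatic process, so W = −ΔU = 4320 J.
Work done on the gas = −W_by = -4320 J.

-4320 J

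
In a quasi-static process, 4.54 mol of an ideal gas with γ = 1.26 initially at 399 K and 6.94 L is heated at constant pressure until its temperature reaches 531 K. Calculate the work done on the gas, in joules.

P₁ = nRT₁/V₁ = 4.54×8.314×399/6.94 = 2170 kPa.
Isobaric: P stays 2170 kPa; V/T = const ⇒ T₂ = 531 K, V₂ = 9.24 L.
W = PΔV = 2170×(9.24−6.94) kPa·L = 4980 J.
Work done on the gas = −W_by = -4980 J.

-4980 J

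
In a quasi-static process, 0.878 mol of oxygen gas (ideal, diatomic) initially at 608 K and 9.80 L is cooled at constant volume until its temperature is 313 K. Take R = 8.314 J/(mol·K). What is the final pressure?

233 kPa

P₁ = nRT₁/V₁ = 0.878×8.314×608/9.80 = 453 kPa.
Isochoric: V stays 9.80 L; P/T = const ⇒ T₂ = 313 K, P₂ = 233 kPa.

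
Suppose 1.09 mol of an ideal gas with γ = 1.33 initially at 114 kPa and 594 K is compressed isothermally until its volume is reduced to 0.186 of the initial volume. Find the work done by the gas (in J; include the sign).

V₁ = nRT₁/P₁ = 1.09×8.314×594/114 = 47.2 L.
Isothermal: T stays 594 K; PV = const ⇒ V₂ = 8.78 L, P₂ = 613 kPa.
W = nRT ln(V₂/V₁) = 1.09×8.314×594×ln(0.186) = -9050 J.

-9050 J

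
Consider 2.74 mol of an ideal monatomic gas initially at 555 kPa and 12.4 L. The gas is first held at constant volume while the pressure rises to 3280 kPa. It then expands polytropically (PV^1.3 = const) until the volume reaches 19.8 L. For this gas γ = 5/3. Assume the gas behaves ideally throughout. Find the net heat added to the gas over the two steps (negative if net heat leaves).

T₁ = P₁V₁/(nR) = 555×12.4/(2.74×8.314) = 302 K.
Step 1 — Isochoric: V stays 12.4 L; P/T = const ⇒ T₂ = 1790 K, P₂ = 3280 kPa.
W = 0 (no volume change).
ΔU = nCvΔT = 2.74×12.5×(1790−302) = 50700 J.
Q = ΔU = 50700 J.
State after step 1: P = 3280 kPa, V = 12.4 L, T = 1790 K.
Step 2 — Polytropic n=1.3: T₂ = T₁(V₁/V₂)^(n−1) = 1790×(0.626)^0.30 = 1550 K; P₂ = P₁(V₁/V₂)^n = 1790 kPa.
W = (P₁V₁−P₂V₂)/(n−1) = (3280×12.4−1790×19.8)/0.30 = 17800 J.
ΔU = nCvΔT = 2.74×12.5×(1550−1790) = -7990 J.
Q = ΔU + W = 9770 J.
Net over both steps: W = 17800 J, Q = 60500 J, ΔU = 42700 J.

60500 J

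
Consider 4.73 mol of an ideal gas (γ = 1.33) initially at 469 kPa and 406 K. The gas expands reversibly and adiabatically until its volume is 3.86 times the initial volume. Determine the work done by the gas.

17400 J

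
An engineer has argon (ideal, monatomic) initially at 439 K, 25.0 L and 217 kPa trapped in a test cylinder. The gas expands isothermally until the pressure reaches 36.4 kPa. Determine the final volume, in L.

Isothermal: T stays 439 K; PV = const ⇒ V₂ = 149 L, P₂ = 36.4 kPa.

149 L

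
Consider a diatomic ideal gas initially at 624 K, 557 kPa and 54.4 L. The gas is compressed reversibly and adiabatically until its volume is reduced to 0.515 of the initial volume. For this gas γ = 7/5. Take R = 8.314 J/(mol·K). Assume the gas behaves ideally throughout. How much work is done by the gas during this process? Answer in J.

n = P₁V₁/(RT₁) = 557×54.4/(8.314×624) = 5.84 mol.
Adiabatic: TV^(γ−1) = const ⇒ T₂ = 624×(1.94)^0.400 = 814 K; PV^γ = const ⇒ P₂ = 1410 kPa.
ΔU = nCvΔT = 5.84×20.8×(814−624) = 23000 J.
Q = 0 for an adiabatic process, so W = −ΔU = -23000 J.

-23000 J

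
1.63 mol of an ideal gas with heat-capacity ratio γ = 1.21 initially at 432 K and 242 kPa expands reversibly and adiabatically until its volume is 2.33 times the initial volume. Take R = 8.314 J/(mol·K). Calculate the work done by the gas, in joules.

4540 J

V₁ = nRT₁/P₁ = 1.63×8.314×432/242 = 24.2 L.
Adiabatic: TV^(γ−1) = const ⇒ T₂ = 432×(0.429)^0.210 = 362 K; PV^γ = const ⇒ P₂ = 87.0 kPa.
ΔU = nCvΔT = 1.63×39.6×(362−432) = -4540 J.
Q = 0 for an adiabatic process, so W = −ΔU = 4540 J.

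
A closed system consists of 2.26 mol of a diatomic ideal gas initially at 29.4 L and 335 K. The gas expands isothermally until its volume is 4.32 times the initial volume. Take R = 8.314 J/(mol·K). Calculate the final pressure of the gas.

P₁ = nRT₁/V₁ = 2.26×8.314×335/29.4 = 214 kPa.
Isothermal: T stays 335 K; PV = const ⇒ V₂ = 127 L, P₂ = 49.6 kPa.

49.6 kPa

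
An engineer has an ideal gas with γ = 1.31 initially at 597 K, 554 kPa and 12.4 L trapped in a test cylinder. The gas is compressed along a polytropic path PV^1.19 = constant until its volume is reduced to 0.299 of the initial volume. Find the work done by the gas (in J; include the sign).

n = P₁V₁/(RT₁) = 554×12.4/(8.314×597) = 1.38 mol.
Polytropic n=1.19: T₂ = T₁(V₁/V₂)^(n−1) = 597×(3.34)^0.19 = 751 K; P₂ = P₁(V₁/V₂)^n = 2330 kPa.
W = (P₁V₁−P₂V₂)/(n−1) = (554×12.4−2330×3.71)/0.19 = -9320 J.

-9320 J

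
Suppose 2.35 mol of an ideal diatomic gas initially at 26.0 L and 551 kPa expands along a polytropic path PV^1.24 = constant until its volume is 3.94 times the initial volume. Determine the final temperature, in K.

528 K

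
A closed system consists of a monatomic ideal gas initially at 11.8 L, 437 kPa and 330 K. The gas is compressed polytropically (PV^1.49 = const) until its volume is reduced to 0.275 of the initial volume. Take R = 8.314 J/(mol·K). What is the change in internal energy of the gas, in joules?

n = P₁V₁/(RT₁) = 437×11.8/(8.314×330) = 1.88 mol.
Polytropic n=1.49: T₂ = T₁(V₁/V₂)^(n−1) = 330×(3.64)^0.49 = 621 K; P₂ = P₁(V₁/V₂)^n = 2990 kPa.
For an ideal gas ΔU = nCvΔT with Cv = (3/2)R = 12.5 J/(mol·K).
ΔU = 1.88×12.5×(621−330) = 6830 J.

6830 J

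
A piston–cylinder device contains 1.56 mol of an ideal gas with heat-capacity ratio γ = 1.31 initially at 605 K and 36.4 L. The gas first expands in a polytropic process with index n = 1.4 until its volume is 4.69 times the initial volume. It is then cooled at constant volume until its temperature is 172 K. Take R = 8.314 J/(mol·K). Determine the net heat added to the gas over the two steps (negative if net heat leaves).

-9070 J

P₁ = nRT₁/V₁ = 1.56×8.314×605/36.4 = 216 kPa.
Step 1 — Polytropic n=1.4: T₂ = T₁(V₁/V₂)^(n−1) = 605×(0.213)^0.40 = 326 K; P₂ = P₁(V₁/V₂)^n = 24.8 kPa.
W = (P₁V₁−P₂V₂)/(n−1) = (216×36.4−24.8×171)/0.40 = 9040 J.
ΔU = nCvΔT = 1.56×26.8×(326−605) = -11700 J.
Q = ΔU + W = -2630 J.
State after step 1: P = 24.8 kPa, V = 171 L, T = 326 K.
Step 2 — Isochoric: V stays 171 L; P/T = const ⇒ T₂ = 172 K, P₂ = 13.1 kPa.
W = 0 (no volume change).
ΔU = nCvΔT = 1.56×26.8×(172−326) = -6450 J.
Q = ΔU = -6450 J.
Net over both steps: W = 9040 J, Q = -9070 J, ΔU = -18100 J.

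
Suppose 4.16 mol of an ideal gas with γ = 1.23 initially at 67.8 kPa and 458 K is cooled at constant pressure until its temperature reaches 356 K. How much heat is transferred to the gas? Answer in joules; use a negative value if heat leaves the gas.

V₁ = nRT₁/P₁ = 4.16×8.314×458/67.8 = 234 L.
Isobaric: P stays 67.8 kPa; V/T = const ⇒ T₂ = 356 K, V₂ = 182 L.
W = PΔV = 67.8×(182−234) kPa·L = -3530 J.
ΔU = nCvΔT = 4.16×36.1×(356−458) = -15300 J.
Q = ΔU + W = nCpΔT = -18900 J.

-18900 J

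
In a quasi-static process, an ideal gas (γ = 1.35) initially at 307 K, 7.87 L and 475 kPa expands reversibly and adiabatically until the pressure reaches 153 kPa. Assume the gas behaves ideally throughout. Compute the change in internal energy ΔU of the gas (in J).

n = P₁V₁/(RT₁) = 475×7.87/(8.314×307) = 1.46 mol.
Adiabatic: T₂/T₁ = (P₂/P₁)^((γ−1)/γ) ⇒ T₂ = 307×(0.322)^0.259 = 229 K; V₂ = 18.2 L.
For an ideal gas ΔU = nCvΔT with Cv = R/(γ−1) = 23.8 J/(mol·K).
ΔU = 1.46×23.8×(229−307) = -2720 J.

-2720 J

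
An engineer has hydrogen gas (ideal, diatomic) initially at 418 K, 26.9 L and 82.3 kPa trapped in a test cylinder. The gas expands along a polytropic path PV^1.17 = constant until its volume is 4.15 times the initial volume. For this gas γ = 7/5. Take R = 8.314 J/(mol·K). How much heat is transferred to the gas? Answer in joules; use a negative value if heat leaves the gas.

n = P₁V₁/(RT₁) = 82.3×26.9/(8.314×418) = 0.637 mol.
Polytropic n=1.17: T₂ = T₁(V₁/V₂)^(n−1) = 418×(0.241)^0.17 = 328 K; P₂ = P₁(V₁/V₂)^n = 15.6 kPa.
W = (P₁V₁−P₂V₂)/(n−1) = (82.3×26.9−15.6×112)/0.17 = 2800 J.
ΔU = nCvΔT = 0.637×20.8×(328−418) = -1190 J.
Q = ΔU + W = 1610 J.

1610 J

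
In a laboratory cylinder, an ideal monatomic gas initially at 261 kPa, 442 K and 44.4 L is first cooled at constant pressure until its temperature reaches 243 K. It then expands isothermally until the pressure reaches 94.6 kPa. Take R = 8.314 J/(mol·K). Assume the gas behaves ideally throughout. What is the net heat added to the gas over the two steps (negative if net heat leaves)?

n = P₁V₁/(RT₁) = 261×44.4/(8.314×442) = 3.15 mol.
Step 1 — Isobaric: P stays 261 kPa; V/T = const ⇒ T₂ = 243 K, V₂ = 24.4 L.
W = PΔV = 261×(24.4−44.4) kPa·L = -5220 J.
ΔU = nCvΔT = 3.15×12.5×(243−442) = -7830 J.
Q = ΔU + W = nCpΔT = -13000 J.
State after step 1: P = 261 kPa, V = 24.4 L, T = 243 K.
Step 2 — Isothermal: T stays 243 K; PV = const ⇒ V₂ = 67.3 L, P₂ = 94.6 kPa.
ΔU = 0 (ideal gas, T constant).
W = nRT ln(V₂/V₁) = 3.15×8.314×243×ln(2.76) = 6470 J.
Q = ΔU + W = 6470 J.
Net over both steps: W = 1250 J, Q = -6580 J, ΔU = -7830 J.

-6580 J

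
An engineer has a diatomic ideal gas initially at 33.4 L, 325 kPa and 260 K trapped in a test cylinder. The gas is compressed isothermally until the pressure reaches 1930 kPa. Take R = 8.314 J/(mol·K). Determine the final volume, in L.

Isothermal: T stays 260 K; PV = const ⇒ V₂ = 5.62 L, P₂ = 1930 kPa.

5.62 L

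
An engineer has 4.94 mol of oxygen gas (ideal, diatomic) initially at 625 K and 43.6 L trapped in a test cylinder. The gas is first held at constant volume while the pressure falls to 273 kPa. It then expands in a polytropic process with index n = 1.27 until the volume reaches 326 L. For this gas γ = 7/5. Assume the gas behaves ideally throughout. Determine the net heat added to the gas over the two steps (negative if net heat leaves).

P₁ = nRT₁/V₁ = 4.94×8.314×625/43.6 = 589 kPa.
Step 1 — Isochoric: V stays 43.6 L; P/T = const ⇒ T₂ = 290 K, P₂ = 273 kPa.
W = 0 (no volume change).
ΔU = nCvΔT = 4.94×20.8×(290−625) = -34400 J.
Q = ΔU = -34400 J.
State after step 1: P = 273 kPa, V = 43.6 L, T = 290 K.
Step 2 — Polytropic n=1.27: T₂ = T₁(V₁/V₂)^(n−1) = 290×(0.134)^0.27 = 168 K; P₂ = P₁(V₁/V₂)^n = 21.2 kPa.
W = (P₁V₁−P₂V₂)/(n−1) = (273×43.6−21.2×326)/0.27 = 18500 J.
ΔU = nCvΔT = 4.94×20.8×(168−290) = -12500 J.
Q = ΔU + W = 6000 J.
Net over both steps: W = 18500 J, Q = -28400 J, ΔU = -46900 J.

-28400 J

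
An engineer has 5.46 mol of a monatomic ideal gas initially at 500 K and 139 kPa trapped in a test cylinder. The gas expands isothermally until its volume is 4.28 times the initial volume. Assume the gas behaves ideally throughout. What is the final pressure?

32.5 kPa

V₁ = nRT₁/P₁ = 5.46×8.314×500/139 = 163 L.
Isothermal: T stays 500 K; PV = const ⇒ V₂ = 699 L, P₂ = 32.5 kPa.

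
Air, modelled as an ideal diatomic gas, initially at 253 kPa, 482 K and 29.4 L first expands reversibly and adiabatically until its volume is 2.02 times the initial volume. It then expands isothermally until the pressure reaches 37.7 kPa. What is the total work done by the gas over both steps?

n = P₁V₁/(RT₁) = 253×29.4/(8.314×482) = 1.86 mol.
Step 1 — Adiabatic: TV^(γ−1) = const ⇒ T₂ = 482×(0.495)^0.400 = 364 K; PV^γ = const ⇒ P₂ = 94.5 kPa.
ΔU = nCvΔT = 1.86×20.8×(364−482) = -4560 J.
Q = 0 for an adiabatic process, so W = −ΔU = 4560 J.
State after step 1: P = 94.5 kPa, V = 59.4 L, T = 364 K.
Step 2 — Isothermal: T stays 364 K; PV = const ⇒ V₂ = 149 L, P₂ = 37.7 kPa.
ΔU = 0 (ideal gas, T constant).
W = nRT ln(V₂/V₁) = 1.86×8.314×364×ln(2.51) = 5160 J.
Q = ΔU + W = 5160 J.
Net over both steps: W = 9720 J, Q = 5160 J, ΔU = -4560 J.

9720 J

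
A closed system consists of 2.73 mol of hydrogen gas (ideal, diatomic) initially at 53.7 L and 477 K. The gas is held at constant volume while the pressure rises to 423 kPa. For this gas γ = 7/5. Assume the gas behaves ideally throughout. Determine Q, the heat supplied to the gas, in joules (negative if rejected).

P₁ = nRT₁/V₁ = 2.73×8.314×477/53.7 = 202 kPa.
Isochoric: V stays 53.7 L; P/T = const ⇒ T₂ = 1000 K, P₂ = 423 kPa.
W = 0 (no volume change).
ΔU = nCvΔT = 2.73×20.8×(1000−477) = 29700 J.
Q = ΔU = 29700 J.

29700 J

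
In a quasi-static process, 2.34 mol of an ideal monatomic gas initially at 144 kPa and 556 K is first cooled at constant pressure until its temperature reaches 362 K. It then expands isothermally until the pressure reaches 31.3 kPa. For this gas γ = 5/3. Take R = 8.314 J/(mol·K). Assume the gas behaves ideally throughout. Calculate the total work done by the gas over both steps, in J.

6970 J

V₁ = nRT₁/P₁ = 2.34×8.314×556/144 = 75.1 L.
Step 1 — Isobaric: P stays 144 kPa; V/T = const ⇒ T₂ = 362 K, V₂ = 48.9 L.
W = PΔV = 144×(48.9−75.1) kPa·L = -3770 J.
ΔU = nCvΔT = 2.34×12.5×(362−556) = -5660 J.
Q = ΔU + W = nCpΔT = -9440 J.
State after step 1: P = 144 kPa, V = 48.9 L, T = 362 K.
Step 2 — Isothermal: T stays 362 K; PV = const ⇒ V₂ = 225 L, P₂ = 31.3 kPa.
ΔU = 0 (ideal gas, T constant).
W = nRT ln(V₂/V₁) = 2.34×8.314×362×ln(4.60) = 10700 J.
Q = ΔU + W = 10700 J.
Net over both steps: W = 6970 J, Q = 1310 J, ΔU = -5660 J.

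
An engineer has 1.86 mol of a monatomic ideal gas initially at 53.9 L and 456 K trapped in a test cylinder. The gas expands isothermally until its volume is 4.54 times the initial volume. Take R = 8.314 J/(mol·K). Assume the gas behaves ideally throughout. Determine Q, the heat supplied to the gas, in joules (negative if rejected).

10700 J

P₁ = nRT₁/V₁ = 1.86×8.314×456/53.9 = 131 kPa.
Isothermal: T stays 456 K; PV = const ⇒ V₂ = 245 L, P₂ = 28.8 kPa.
ΔU = 0 (ideal gas, T constant).
W = nRT ln(V₂/V₁) = 1.86×8.314×456×ln(4.54) = 10700 J.
Q = ΔU + W = 10700 J.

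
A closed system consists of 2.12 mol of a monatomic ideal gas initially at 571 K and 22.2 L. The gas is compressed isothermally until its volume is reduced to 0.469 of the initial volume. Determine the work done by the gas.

P₁ = nRT₁/V₁ = 2.12×8.314×571/22.2 = 453 kPa.
Isothermal: T stays 571 K; PV = const ⇒ V₂ = 10.4 L, P₂ = 967 kPa.
W = nRT ln(V₂/V₁) = 2.12×8.314×571×ln(0.469) = -7620 J.

-7620 J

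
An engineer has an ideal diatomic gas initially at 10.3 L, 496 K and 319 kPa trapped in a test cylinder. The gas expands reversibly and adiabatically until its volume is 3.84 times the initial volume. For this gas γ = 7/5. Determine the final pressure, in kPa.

48.5 kPa

Adiabatic: TV^(γ−1) = const ⇒ T₂ = 496×(0.260)^0.400 = 290 K; PV^γ = const ⇒ P₂ = 48.5 kPa.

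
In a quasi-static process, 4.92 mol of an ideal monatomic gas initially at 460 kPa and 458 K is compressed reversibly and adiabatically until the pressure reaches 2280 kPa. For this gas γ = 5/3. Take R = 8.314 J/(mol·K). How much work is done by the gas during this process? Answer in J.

-25200 J

V₁ = nRT₁/P₁ = 4.92×8.314×458/460 = 40.7 L.
Adiabatic: T₂/T₁ = (P₂/P₁)^((γ−1)/γ) ⇒ T₂ = 458×(4.96)^0.400 = 869 K; V₂ = 15.6 L.
ΔU = nCvΔT = 4.92×12.5×(869−458) = 25200 J.
Q = 0 for an adiabatic process, so W = −ΔU = -25200 J.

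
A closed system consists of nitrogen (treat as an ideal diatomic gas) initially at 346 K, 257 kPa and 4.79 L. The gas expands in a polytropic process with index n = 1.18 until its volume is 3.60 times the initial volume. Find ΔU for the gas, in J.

n = P₁V₁/(RT₁) = 257×4.79/(8.314×346) = 0.428 mol.
Polytropic n=1.18: T₂ = T₁(V₁/V₂)^(n−1) = 346×(0.278)^0.18 = 275 K; P₂ = P₁(V₁/V₂)^n = 56.7 kPa.
For an ideal gas ΔU = nCvΔT with Cv = (5/2)R = 20.8 J/(mol·K).
ΔU = 0.428×20.8×(275−346) = -634 J.

-634 J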